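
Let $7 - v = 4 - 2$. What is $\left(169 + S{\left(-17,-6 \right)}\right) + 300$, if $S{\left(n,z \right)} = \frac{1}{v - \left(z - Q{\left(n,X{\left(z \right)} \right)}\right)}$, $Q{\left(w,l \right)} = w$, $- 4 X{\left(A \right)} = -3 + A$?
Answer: $\frac{2813}{6} \approx 468.83$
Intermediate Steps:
$v = 5$ ($v = 7 - \left(4 - 2\right) = 7 - 2 = 5$)
$X{\left(A \right)} = \frac{3}{4} - \frac{A}{4}$ ($X{\left(A \right)} = - \frac{-3 + A}{4} = \frac{3}{4} - \frac{A}{4}$)
$S{\left(n,z \right)} = \frac{1}{5 + n - z}$ ($S{\left(n,z \right)} = \frac{1}{5 + \left(n - z\right)} = \frac{1}{5 + n - z}$)
$\left(169 + S{\left(-17,-6 \right)}\right) + 300 = \left(169 + \frac{1}{5 - 17 - -6}\right) + 300 = \left(169 + \frac{1}{5 - 17 + 6}\right) + 300 = \left(169 + \frac{1}{-6}\right) + 300 = \left(169 - \frac{1}{6}\right) + 300 = \frac{1013}{6} + 300 = \frac{2813}{6}$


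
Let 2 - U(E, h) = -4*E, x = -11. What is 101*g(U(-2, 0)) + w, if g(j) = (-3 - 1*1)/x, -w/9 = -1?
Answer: 503/11 ≈ 45.727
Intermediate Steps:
U(E, h) = 2 + 4*E (U(E, h) = 2 - (-4)*E = 2 + 4*E)
w = 9 (w = -9*(-1) = 9)
g(j) = 4/11 (g(j) = (-3 - 1*1)/(-11) = (-3 - 1)*(-1/11) = -4*(-1/11) = 4/11)
101*g(U(-2, 0)) + w = 101*(4/11) + 9 = 404/11 + 9 = 503/11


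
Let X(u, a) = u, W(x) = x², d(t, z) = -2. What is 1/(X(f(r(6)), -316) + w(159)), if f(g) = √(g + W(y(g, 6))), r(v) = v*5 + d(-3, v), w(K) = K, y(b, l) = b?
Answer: 159/24469 - 2*√203/24469 ≈ 0.0053335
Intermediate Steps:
r(v) = -2 + 5*v (r(v) = v*5 - 2 = 5*v - 2 = -2 + 5*v)
f(g) = √(g + g²)
1/(X(f(r(6)), -316) + w(159)) = 1/(√((-2 + 5*6)*(1 + (-2 + 5*6))) + 159) = 1/(√((-2 + 30)*(1 + (-2 + 30))) + 159) = 1/(√(28*(1 + 28)) + 159) = 1/(√(28*29) + 159) = 1/(√812 + 159) = 1/(2*√203 + 159) = 1/(159 + 2*√203)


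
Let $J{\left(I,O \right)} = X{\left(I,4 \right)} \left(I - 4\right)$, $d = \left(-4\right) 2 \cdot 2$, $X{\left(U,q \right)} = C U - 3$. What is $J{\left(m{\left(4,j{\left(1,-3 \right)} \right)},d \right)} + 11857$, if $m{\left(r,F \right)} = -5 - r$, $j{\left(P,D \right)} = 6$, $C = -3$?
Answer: $11545$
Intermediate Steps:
$X{\left(U,q \right)} = -3 - 3 U$ ($X{\left(U,q \right)} = - 3 U - 3 = -3 - 3 U$)
$d = -16$ ($d = \left(-8\right) 2 = -16$)
$J{\left(I,O \right)} = \left(-4 + I\right) \left(-3 - 3 I\right)$ ($J{\left(I,O \right)} = \left(-3 - 3 I\right) \left(I - 4\right) = \left(-3 - 3 I\right) \left(-4 + I\right) = \left(-4 + I\right) \left(-3 - 3 I\right)$)
$J{\left(m{\left(4,j{\left(1,-3 \right)} \right)},d \right)} + 11857 = - 3 \left(1 - 9\right) \left(-4 - 9\right) + 11857 = \left(-3\right) \left(-8\right) \left(-13\right) + 11857 = -312 + 11857 = 11545$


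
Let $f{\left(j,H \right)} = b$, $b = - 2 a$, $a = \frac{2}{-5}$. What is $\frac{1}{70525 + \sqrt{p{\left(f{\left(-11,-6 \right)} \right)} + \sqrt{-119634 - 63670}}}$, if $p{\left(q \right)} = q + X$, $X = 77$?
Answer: $\frac{5}{352625 + \sqrt{5} \sqrt{389 + 10 i \sqrt{45826}}} \approx 1.4176 \cdot 10^{-5} - 2.6863 \cdot 10^{-9} i$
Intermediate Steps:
$a = - \frac{2}{5}$ ($a = 2 \left(- \frac{1}{5}\right) = - \frac{2}{5} \approx -0.4$)
$b = \frac{4}{5}$ ($b = \left(-2\right) \left(- \frac{2}{5}\right) = \frac{4}{5} \approx 0.8$)
$f{\left(j,H \right)} = \frac{4}{5}$
$p{\left(q \right)} = 77 + q$ ($p{\left(q \right)} = q + 77 = 77 + q$)
$\frac{1}{70525 + \sqrt{p{\left(f{\left(-11,-6 \right)} \right)} + \sqrt{-119634 - 63670}}} = \frac{1}{70525 + \sqrt{\left(77 + \frac{4}{5}\right) + \sqrt{-119634 - 63670}}} = \frac{1}{70525 + \sqrt{\frac{389}{5} + \sqrt{-183304}}} = \frac{1}{70525 + \sqrt{\frac{389}{5} + 2 i \sqrt{45826}}}$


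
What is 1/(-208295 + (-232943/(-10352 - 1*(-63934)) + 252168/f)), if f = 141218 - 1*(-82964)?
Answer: -11753542/2448241907565 ≈ -4.8008e-6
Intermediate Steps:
f = 224182 (f = 141218 + 82964 = 224182)
1/(-208295 + (-232943/(-10352 - 1*(-63934)) + 252168/f)) = 1/(-208295 + (-232943/(-10352 - 1*(-63934)) + 252168/224182)) = 1/(-208295 + (-232943/(-10352 + 63934) + 252168*(1/224182))) = 1/(-208295 + (-232943/53582 + 18012/16013)) = 1/(-208295 + (-232943*1/53582 + 18012/16013)) = 1/(-208295 + (-3191/734 + 18012/16013)) = 1/(-208295 - 37876675/11753542) = 1/(-2448241907565/11753542) = -11753542/2448241907565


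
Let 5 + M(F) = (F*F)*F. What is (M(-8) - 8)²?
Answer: 275625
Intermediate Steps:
M(F) = -5 + F³ (M(F) = -5 + (F*F)*F = -5 + F²*F = -5 + F³)
(M(-8) - 8)² = ((-5 + (-8)³) - 8)² = ((-5 - 512) - 8)² = (-517 - 8)² = (-525)² = 275625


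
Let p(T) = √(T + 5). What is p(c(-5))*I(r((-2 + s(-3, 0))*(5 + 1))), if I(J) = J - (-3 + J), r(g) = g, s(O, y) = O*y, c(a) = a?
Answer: 0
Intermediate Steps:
p(T) = √(5 + T)
I(J) = 3 (I(J) = J + (3 - J) = 3)
p(c(-5))*I(r((-2 + s(-3, 0))*(5 + 1))) = √(5 - 5)*3 = √0*3 = 0*3 = 0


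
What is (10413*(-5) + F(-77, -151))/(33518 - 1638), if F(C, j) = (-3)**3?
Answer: -13023/7970 ≈ -1.6340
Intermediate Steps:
F(C, j) = -27
(10413*(-5) + F(-77, -151))/(33518 - 1638) = (10413*(-5) - 27)/(33518 - 1638) = (-52065 - 27)/31880 = -52092*1/31880 = -13023/7970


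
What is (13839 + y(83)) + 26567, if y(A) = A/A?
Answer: 40407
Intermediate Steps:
y(A) = 1
(13839 + y(83)) + 26567 = (13839 + 1) + 26567 = 13840 + 26567 = 40407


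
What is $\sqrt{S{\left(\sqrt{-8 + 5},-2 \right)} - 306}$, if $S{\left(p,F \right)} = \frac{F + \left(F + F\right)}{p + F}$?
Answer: $\sqrt{6} \sqrt{\frac{101 - 51 i \sqrt{3}}{-2 + i \sqrt{3}}} \approx 0.042554 + 17.444 i$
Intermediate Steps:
$S{\left(p,F \right)} = \frac{3 F}{F + p}$ ($S{\left(p,F \right)} = \frac{F + 2 F}{F + p} = \frac{3 F}{F + p}$)
$\sqrt{S{\left(\sqrt{-8 + 5},-2 \right)} - 306} = \sqrt{3 \left(-2\right) \frac{1}{-2 + \sqrt{-8 + 5}} - 306} = \sqrt{3 \left(-2\right) \frac{1}{-2 + \sqrt{-3}} - 306} = \sqrt{3 \left(-2\right) \frac{1}{-2 + i \sqrt{3}} - 306} = \sqrt{- \frac{6}{-2 + i \sqrt{3}} - 306} = \sqrt{-306 - \frac{6}{-2 + i \sqrt{3}}}$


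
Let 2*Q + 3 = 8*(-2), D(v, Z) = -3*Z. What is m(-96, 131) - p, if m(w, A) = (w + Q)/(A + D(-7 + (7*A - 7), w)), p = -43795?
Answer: 36699999/838 ≈ 43795.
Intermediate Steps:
Q = -19/2 (Q = -3/2 + (8*(-2))/2 = -3/2 + (½)*(-16) = -3/2 - 8 = -19/2 ≈ -9.5000)
m(w, A) = (-19/2 + w)/(A - 3*w) (m(w, A) = (w - 19/2)/(A - 3*w) = (-19/2 + w)/(A - 3*w))
m(-96, 131) - p = (-19/2 - 96)/(131 - 3*(-96)) - 1*(-43795) = -211/2/(131 + 288) + 43795 = -211/2/419 + 43795 = (1/419)*(-211/2) + 43795 = -211/838 + 43795 = 36699999/838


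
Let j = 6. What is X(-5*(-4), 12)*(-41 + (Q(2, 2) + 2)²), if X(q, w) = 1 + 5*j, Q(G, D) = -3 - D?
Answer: -992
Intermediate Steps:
X(q, w) = 31 (X(q, w) = 1 + 5*6 = 1 + 30 = 31)
X(-5*(-4), 12)*(-41 + (Q(2, 2) + 2)²) = 31*(-41 + ((-3 - 1*2) + 2)²) = 31*(-41 + ((-3 - 2) + 2)²) = 31*(-41 + (-5 + 2)²) = 31*(-41 + (-3)²) = 31*(-41 + 9) = 31*(-32) = -992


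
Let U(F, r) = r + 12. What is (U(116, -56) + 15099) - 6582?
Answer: 8473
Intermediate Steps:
U(F, r) = 12 + r
(U(116, -56) + 15099) - 6582 = ((12 - 56) + 15099) - 6582 = (-44 + 15099) - 6582 = 15055 - 6582 = 8473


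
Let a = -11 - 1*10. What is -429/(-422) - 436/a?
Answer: 193001/8862 ≈ 21.779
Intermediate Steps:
a = -21 (a = -11 - 10 = -21)
-429/(-422) - 436/a = -429/(-422) - 436/(-21) = -429*(-1/422) - 436*(-1/21) = 429/422 + 436/21 = 193001/8862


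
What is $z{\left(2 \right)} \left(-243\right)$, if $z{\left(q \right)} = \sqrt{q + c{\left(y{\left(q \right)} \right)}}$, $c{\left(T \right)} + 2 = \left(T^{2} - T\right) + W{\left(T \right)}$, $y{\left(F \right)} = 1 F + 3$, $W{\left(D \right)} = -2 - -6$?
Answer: $- 486 \sqrt{6} \approx -1190.5$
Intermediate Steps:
$W{\left(D \right)} = 4$ ($W{\left(D \right)} = -2 + 6 = 4$)
$y{\left(F \right)} = 3 + F$ ($y{\left(F \right)} = F + 3 = 3 + F$)
$c{\left(T \right)} = 2 + T^{2} - T$ ($c{\left(T \right)} = -2 + \left(\left(T^{2} - T\right) + 4\right) = -2 + \left(4 + T^{2} - T\right) = 2 + T^{2} - T$)
$z{\left(q \right)} = \sqrt{-1 + \left(3 + q\right)^{2}}$ ($z{\left(q \right)} = \sqrt{q + \left(2 + \left(3 + q\right)^{2} - \left(3 + q\right)\right)} = \sqrt{q - \left(1 + q - \left(3 + q\right)^{2}\right)} = \sqrt{-1 + \left(3 + q\right)^{2}}$)
$z{\left(2 \right)} \left(-243\right) = \sqrt{-1 + \left(3 + 2\right)^{2}} \left(-243\right) = \sqrt{-1 + 5^{2}} \left(-243\right) = \sqrt{-1 + 25} \left(-243\right) = \sqrt{24} \left(-243\right) = 2 \sqrt{6} \left(-243\right) = - 486 \sqrt{6}$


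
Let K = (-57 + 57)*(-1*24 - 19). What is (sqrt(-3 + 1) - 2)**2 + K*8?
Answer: (2 - I*sqrt(2))**2 ≈ 2.0 - 5.6569*I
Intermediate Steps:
K = 0 (K = 0*(-24 - 19) = 0*(-43) = 0)
(sqrt(-3 + 1) - 2)**2 + K*8 = (sqrt(-3 + 1) - 2)**2 + 0*8 = (sqrt(-2) - 2)**2 + 0 = (I*sqrt(2) - 2)**2 + 0 = (-2 + I*sqrt(2))**2 + 0 = (-2 + I*sqrt(2))**2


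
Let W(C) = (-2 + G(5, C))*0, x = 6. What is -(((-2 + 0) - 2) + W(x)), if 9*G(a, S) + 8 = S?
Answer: 4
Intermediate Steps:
G(a, S) = -8/9 + S/9
W(C) = 0 (W(C) = (-2 + (-8/9 + C/9))*0 = (-26/9 + C/9)*0 = 0)
-(((-2 + 0) - 2) + W(x)) = -(((-2 + 0) - 2) + 0) = -((-2 - 2) + 0) = -(-4 + 0) = -1*(-4) = 4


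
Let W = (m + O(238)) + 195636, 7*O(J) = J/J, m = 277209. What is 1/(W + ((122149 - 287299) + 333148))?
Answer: 7/4485902 ≈ 1.5604e-6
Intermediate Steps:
O(J) = 1/7 (O(J) = (J/J)/7 = (1/7)*1 = 1/7)
W = 3309916/7 (W = (277209 + 1/7) + 195636 = 1940464/7 + 195636 = 3309916/7 ≈ 4.7285e+5)
1/(W + ((122149 - 287299) + 333148)) = 1/(3309916/7 + ((122149 - 287299) + 333148)) = 1/(3309916/7 + (-165150 + 333148)) = 1/(3309916/7 + 167998) = 1/(4485902/7) = 7/4485902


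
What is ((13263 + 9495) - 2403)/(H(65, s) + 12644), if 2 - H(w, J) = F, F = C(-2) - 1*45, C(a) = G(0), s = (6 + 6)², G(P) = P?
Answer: 20355/12691 ≈ 1.6039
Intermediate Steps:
s = 144 (s = 12² = 144)
C(a) = 0
F = -45 (F = 0 - 1*45 = 0 - 45 = -45)
H(w, J) = 47 (H(w, J) = 2 - 1*(-45) = 2 + 45 = 47)
((13263 + 9495) - 2403)/(H(65, s) + 12644) = ((13263 + 9495) - 2403)/(47 + 12644) = (22758 - 2403)/12691 = 20355*(1/12691) = 20355/12691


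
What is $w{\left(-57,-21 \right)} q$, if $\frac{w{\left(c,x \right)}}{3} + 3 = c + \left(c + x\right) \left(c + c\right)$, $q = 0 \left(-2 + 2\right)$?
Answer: $0$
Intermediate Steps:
$q = 0$ ($q = 0 \cdot 0 = 0$)
$w{\left(c,x \right)} = -9 + 3 c + 6 c \left(c + x\right)$ ($w{\left(c,x \right)} = -9 + 3 \left(c + \left(c + x\right) \left(c + c\right)\right) = -9 + 3 \left(c + \left(c + x\right) 2 c\right) = -9 + 3 \left(c + 2 c \left(c + x\right)\right) = -9 + \left(3 c + 6 c \left(c + x\right)\right) = -9 + 3 c + 6 c \left(c + x\right)$)
$w{\left(-57,-21 \right)} q = \left(-9 + 3 \left(-57\right) + 6 \left(-57\right)^{2} + 6 \left(-57\right) \left(-21\right)\right) 0 = \left(-9 - 171 + 6 \cdot 3249 + 7182\right) 0 = \left(-9 - 171 + 19494 + 7182\right) 0 = 26496 \cdot 0 = 0$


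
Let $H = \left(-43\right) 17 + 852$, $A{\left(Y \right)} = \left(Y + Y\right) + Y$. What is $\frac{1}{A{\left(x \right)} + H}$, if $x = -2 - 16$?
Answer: $\frac{1}{67} \approx 0.014925$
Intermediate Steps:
$x = -18$
$A{\left(Y \right)} = 3 Y$ ($A{\left(Y \right)} = 2 Y + Y = 3 Y$)
$H = 121$ ($H = -731 + 852 = 121$)
$\frac{1}{A{\left(x \right)} + H} = \frac{1}{3 \left(-18\right) + 121} = \frac{1}{-54 + 121} = \frac{1}{67}$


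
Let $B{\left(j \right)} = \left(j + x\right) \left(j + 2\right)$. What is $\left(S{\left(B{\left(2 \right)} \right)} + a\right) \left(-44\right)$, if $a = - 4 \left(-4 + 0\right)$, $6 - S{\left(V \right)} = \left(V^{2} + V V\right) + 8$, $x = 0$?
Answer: $5016$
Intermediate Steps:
$B{\left(j \right)} = j \left(2 + j\right)$ ($B{\left(j \right)} = \left(j + 0\right) \left(j + 2\right) = j \left(2 + j\right)$)
$S{\left(V \right)} = -2 - 2 V^{2}$ ($S{\left(V \right)} = 6 - \left(\left(V^{2} + V V\right) + 8\right) = 6 - \left(\left(V^{2} + V^{2}\right) + 8\right) = 6 - \left(2 V^{2} + 8\right) = 6 - \left(8 + 2 V^{2}\right) = -2 - 2 V^{2}$)
$a = 16$ ($a = \left(-4\right) \left(-4\right) = 16$)
$\left(S{\left(B{\left(2 \right)} \right)} + a\right) \left(-44\right) = \left(\left(-2 - 2 \left(2 \left(2 + 2\right)\right)^{2}\right) + 16\right) \left(-44\right) = \left(\left(-2 - 2 \left(2 \cdot 4\right)^{2}\right) + 16\right) \left(-44\right) = \left(\left(-2 - 2 \cdot 8^{2}\right) + 16\right) \left(-44\right) = \left(\left(-2 - 128\right) + 16\right) \left(-44\right) = \left(-130 + 16\right) \left(-44\right) = \left(-114\right) \left(-44\right) = 5016$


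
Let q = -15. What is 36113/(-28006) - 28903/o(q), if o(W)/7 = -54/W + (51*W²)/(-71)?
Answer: 52951457/2131686 ≈ 24.840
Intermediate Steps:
o(W) = -378/W - 357*W²/71 (o(W) = 7*(-54/W + (51*W²)/(-71)) = 7*(-54/W + (51*W²)*(-1/71)) = 7*(-54/W - 51*W²/71) = -378/W - 357*W²/71)
36113/(-28006) - 28903/o(q) = 36113/(-28006) - 28903*(-355/(7*(-1278 - 17*(-15)³))) = 36113*(-1/28006) - 28903*(-355/(7*(-1278 - 17*(-3375)))) = -49/38 - 28903*(-355/(7*(-1278 + 57375))) = -49/38 - 28903/((21/71)*(-1/15)*56097) = -49/38 - 28903/(-392679/355) = -49/38 - 28903*(-355/392679) = -49/38 + 1465795/56097 = 52951457/2131686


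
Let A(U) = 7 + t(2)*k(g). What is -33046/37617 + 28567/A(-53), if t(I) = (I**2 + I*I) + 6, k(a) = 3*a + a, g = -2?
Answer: -51336889/188085 ≈ -272.95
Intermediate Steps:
k(a) = 4*a
t(I) = 6 + 2*I**2 (t(I) = (I**2 + I**2) + 6 = 2*I**2 + 6 = 6 + 2*I**2)
A(U) = -105 (A(U) = 7 + (6 + 2*2**2)*(4*(-2)) = 7 + (6 + 2*4)*(-8) = 7 + (6 + 8)*(-8) = 7 + 14*(-8) = 7 - 112 = -105)
-33046/37617 + 28567/A(-53) = -33046/37617 + 28567/(-105) = -33046*1/37617 + 28567*(-1/105) = -33046/37617 - 4081/15 = -51336889/188085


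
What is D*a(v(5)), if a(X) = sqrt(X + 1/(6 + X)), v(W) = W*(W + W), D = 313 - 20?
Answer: 293*sqrt(39214)/28 ≈ 2072.2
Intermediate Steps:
D = 293
v(W) = 2*W**2 (v(W) = W*(2*W) = 2*W**2)
D*a(v(5)) = 293*sqrt((1 + (2*5**2)*(6 + 2*5**2))/(6 + 2*5**2)) = 293*sqrt((1 + (2*25)*(6 + 2*25))/(6 + 2*25)) = 293*sqrt((1 + 50*(6 + 50))/(6 + 50)) = 293*sqrt((1 + 50*56)/56) = 293*sqrt((1 + 2800)/56) = 293*sqrt((1/56)*2801) = 293*sqrt(2801/56) = 293*(sqrt(39214)/28) = 293*sqrt(39214)/28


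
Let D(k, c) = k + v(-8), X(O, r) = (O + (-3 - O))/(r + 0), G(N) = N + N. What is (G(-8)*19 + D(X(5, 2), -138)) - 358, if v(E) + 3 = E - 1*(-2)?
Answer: -1345/2 ≈ -672.50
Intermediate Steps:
G(N) = 2*N
v(E) = -1 + E (v(E) = -3 + (E - 1*(-2)) = -3 + (E + 2) = -3 + (2 + E) = -1 + E)
X(O, r) = -3/r
D(k, c) = -9 + k (D(k, c) = k + (-1 - 8) = k - 9 = -9 + k)
(G(-8)*19 + D(X(5, 2), -138)) - 358 = ((2*(-8))*19 + (-9 - 3/2)) - 358 = (-16*19 + (-9 - 3*1/2)) - 358 = (-304 + (-9 - 3/2)) - 358 = (-304 - 21/2) - 358 = -629/2 - 358 = -1345/2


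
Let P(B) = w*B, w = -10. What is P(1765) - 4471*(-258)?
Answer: 1135868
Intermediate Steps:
P(B) = -10*B
P(1765) - 4471*(-258) = -10*1765 - 4471*(-258) = -17650 - 1*(-1153518) = -17650 + 1153518 = 1135868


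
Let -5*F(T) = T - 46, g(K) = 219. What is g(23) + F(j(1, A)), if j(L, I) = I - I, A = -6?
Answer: 1141/5 ≈ 228.20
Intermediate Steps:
j(L, I) = 0
F(T) = 46/5 - T/5 (F(T) = -(T - 46)/5 = -(-46 + T)/5 = 46/5 - T/5)
g(23) + F(j(1, A)) = 219 + (46/5 - ⅕*0) = 219 + (46/5 + 0) = 219 + 46/5 = 1141/5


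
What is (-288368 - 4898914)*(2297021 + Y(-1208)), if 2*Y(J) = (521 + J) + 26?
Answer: -11913581290221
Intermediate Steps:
Y(J) = 547/2 + J/2 (Y(J) = ((521 + J) + 26)/2 = (547 + J)/2 = 547/2 + J/2)
(-288368 - 4898914)*(2297021 + Y(-1208)) = (-288368 - 4898914)*(2297021 + (547/2 + (½)*(-1208))) = -5187282*(2297021 + (547/2 - 604)) = -5187282*(2297021 - 661/2) = -5187282*4593381/2 = -11913581290221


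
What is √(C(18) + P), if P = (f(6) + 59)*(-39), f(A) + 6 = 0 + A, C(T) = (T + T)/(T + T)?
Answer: 10*I*√23 ≈ 47.958*I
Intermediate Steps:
C(T) = 1 (C(T) = (2*T)/((2*T)) = (2*T)*(1/(2*T)) = 1)
f(A) = -6 + A (f(A) = -6 + (0 + A) = -6 + A)
P = -2301 (P = ((-6 + 6) + 59)*(-39) = (0 + 59)*(-39) = 59*(-39) = -2301)
√(C(18) + P) = √(1 - 2301) = √(-2300) = 10*I*√23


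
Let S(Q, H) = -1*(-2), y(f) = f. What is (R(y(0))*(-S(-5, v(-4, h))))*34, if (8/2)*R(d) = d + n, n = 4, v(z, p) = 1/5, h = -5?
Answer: -68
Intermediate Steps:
v(z, p) = ⅕
S(Q, H) = 2
R(d) = 1 + d/4 (R(d) = (d + 4)/4 = (4 + d)/4 = 1 + d/4)
(R(y(0))*(-S(-5, v(-4, h))))*34 = ((1 + (¼)*0)*(-1*2))*34 = ((1 + 0)*(-2))*34 = (1*(-2))*34 = -2*34 = -68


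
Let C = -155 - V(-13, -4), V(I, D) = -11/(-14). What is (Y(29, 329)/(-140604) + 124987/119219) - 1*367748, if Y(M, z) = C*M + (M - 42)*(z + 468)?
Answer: -86301857399188843/234677355864 ≈ -3.6775e+5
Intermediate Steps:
V(I, D) = 11/14 (V(I, D) = -11*(-1/14) = 11/14)
C = -2181/14 (C = -155 - 1*11/14 = -155 - 11/14 = -2181/14 ≈ -155.79)
Y(M, z) = -2181*M/14 + (-42 + M)*(468 + z) (Y(M, z) = -2181*M/14 + (M - 42)*(z + 468) = -2181*M/14 + (-42 + M)*(468 + z))
(Y(29, 329)/(-140604) + 124987/119219) - 1*367748 = ((-19656 - 42*329 + (4371/14)*29 + 29*329)/(-140604) + 124987/119219) - 1*367748 = ((-19656 - 13818 + 126759/14 + 9541)*(-1/140604) + 124987*(1/119219)) - 367748 = (-208303/14*(-1/140604) + 124987/119219) - 367748 = (208303/1968456 + 124987/119219) - 367748 = 270865085429/234677355864 - 367748 = -86301857399188843/234677355864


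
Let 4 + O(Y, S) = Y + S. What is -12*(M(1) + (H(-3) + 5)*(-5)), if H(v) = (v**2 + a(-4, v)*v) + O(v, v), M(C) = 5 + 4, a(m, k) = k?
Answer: 672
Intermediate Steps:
O(Y, S) = -4 + S + Y (O(Y, S) = -4 + (Y + S) = -4 + (S + Y) = -4 + S + Y)
M(C) = 9
H(v) = -4 + 2*v + 2*v**2 (H(v) = (v**2 + v*v) + (-4 + v + v) = (v**2 + v**2) + (-4 + 2*v) = 2*v**2 + (-4 + 2*v) = -4 + 2*v + 2*v**2)
-12*(M(1) + (H(-3) + 5)*(-5)) = -12*(9 + ((-4 + 2*(-3) + 2*(-3)**2) + 5)*(-5)) = -12*(9 + ((-4 - 6 + 2*9) + 5)*(-5)) = -12*(9 + ((-4 - 6 + 18) + 5)*(-5)) = -12*(9 + (8 + 5)*(-5)) = -12*(9 + 13*(-5)) = -12*(9 - 65) = -12*(-56) = 672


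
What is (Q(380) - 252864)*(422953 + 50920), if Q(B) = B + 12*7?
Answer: -119605545200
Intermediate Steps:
Q(B) = 84 + B (Q(B) = B + 84 = 84 + B)
(Q(380) - 252864)*(422953 + 50920) = ((84 + 380) - 252864)*(422953 + 50920) = (464 - 252864)*473873 = -252400*473873 = -119605545200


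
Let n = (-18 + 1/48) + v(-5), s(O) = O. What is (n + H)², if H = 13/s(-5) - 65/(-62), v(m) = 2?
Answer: 17011724041/55353600 ≈ 307.33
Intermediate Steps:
H = -481/310 (H = 13/(-5) - 65/(-62) = 13*(-⅕) - 65*(-1/62) = -13/5 + 65/62 = -481/310 ≈ -1.5516)
n = -767/48 (n = (-18 + 1/48) + 2 = -863/48 + 2 = -767/48 ≈ -15.979)
(n + H)² = (-767/48 - 481/310)² = (-130429/7440)² = 17011724041/55353600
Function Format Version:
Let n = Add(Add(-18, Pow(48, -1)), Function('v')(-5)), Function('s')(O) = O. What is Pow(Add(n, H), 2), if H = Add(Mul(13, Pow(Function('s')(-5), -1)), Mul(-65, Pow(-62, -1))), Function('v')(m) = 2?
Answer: Rational(17011724041, 55353600) ≈ 307.33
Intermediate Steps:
H = Rational(-481, 310) (H = Add(Mul(13, Pow(-5, -1)), Mul(-65, Pow(-62, -1))) = Add(Mul(13, Rational(-1, 5)), Mul(-65, Rational(-1, 62))) = Add(Rational(-13, 5), Rational(65, 62)) = Rational(-481, 310) ≈ -1.5516)
n = Rational(-767, 48) (n = Add(Add(-18, Pow(48, -1)), 2) = Add(Add(-18, Rational(1, 48)), 2) = Add(Rational(-863, 48), 2) = Rational(-767, 48) ≈ -15.979)
Pow(Add(n, H), 2) = Pow(Add(Rational(-767, 48), Rational(-481, 310)), 2) = Pow(Rational(-130429, 7440), 2) = Rational(17011724041, 55353600)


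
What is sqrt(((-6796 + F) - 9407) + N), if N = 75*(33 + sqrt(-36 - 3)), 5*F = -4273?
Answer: sqrt(-364565 + 1875*I*sqrt(39))/5 ≈ 1.9391 + 120.77*I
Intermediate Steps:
F = -4273/5 (F = (1/5)*(-4273) = -4273/5 ≈ -854.60)
N = 2475 + 75*I*sqrt(39) (N = 75*(33 + sqrt(-39)) = 75*(33 + I*sqrt(39)) = 2475 + 75*I*sqrt(39) ≈ 2475.0 + 468.38*I)
sqrt(((-6796 + F) - 9407) + N) = sqrt(((-6796 - 4273/5) - 9407) + (2475 + 75*I*sqrt(39))) = sqrt((-38253/5 - 9407) + (2475 + 75*I*sqrt(39))) = sqrt(-85288/5 + (2475 + 75*I*sqrt(39))) = sqrt(-72913/5 + 75*I*sqrt(39))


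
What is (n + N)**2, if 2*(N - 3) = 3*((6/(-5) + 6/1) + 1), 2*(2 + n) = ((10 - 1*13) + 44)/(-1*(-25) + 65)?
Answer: 3193369/32400 ≈ 98.561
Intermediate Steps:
n = -319/180 (n = -2 + (((10 - 1*13) + 44)/(-1*(-25) + 65))/2 = -2 + (((10 - 13) + 44)/(25 + 65))/2 = -2 + ((-3 + 44)/90)/2 = -2 + (41*(1/90))/2 = -2 + (1/2)*(41/90) = -2 + 41/180 = -319/180 ≈ -1.7722)
N = 117/10 (N = 3 + (3*((6/(-5) + 6/1) + 1))/2 = 3 + (3*((6*(-1/5) + 6*1) + 1))/2 = 3 + (3*((-6/5 + 6) + 1))/2 = 3 + (3*(24/5 + 1))/2 = 3 + (3*(29/5))/2 = 3 + (1/2)*(87/5) = 3 + 87/10 = 117/10 ≈ 11.700)
(n + N)**2 = (-319/180 + 117/10)**2 = (1787/180)**2 = 3193369/32400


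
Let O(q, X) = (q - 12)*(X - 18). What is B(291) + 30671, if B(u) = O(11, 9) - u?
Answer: 30389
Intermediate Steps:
O(q, X) = (-18 + X)*(-12 + q) (O(q, X) = (-12 + q)*(-18 + X) = (-18 + X)*(-12 + q))
B(u) = 9 - u (B(u) = (216 - 18*11 - 12*9 + 9*11) - u = (216 - 198 - 108 + 99) - u = 9 - u)
B(291) + 30671 = (9 - 1*291) + 30671 = (9 - 291) + 30671 = -282 + 30671 = 30389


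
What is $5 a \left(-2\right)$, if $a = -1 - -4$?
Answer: $-30$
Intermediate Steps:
$a = 3$ ($a = -1 + 4 = 3$)
$5 a \left(-2\right) = 5 \cdot 3 \left(-2\right) = 15 \left(-2\right) = -30$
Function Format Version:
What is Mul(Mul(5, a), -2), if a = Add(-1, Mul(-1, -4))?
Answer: -30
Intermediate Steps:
a = 3 (a = Add(-1, 4) = 3)
Mul(Mul(5, a), -2) = Mul(Mul(5, 3), -2) = Mul(15, -2) = -30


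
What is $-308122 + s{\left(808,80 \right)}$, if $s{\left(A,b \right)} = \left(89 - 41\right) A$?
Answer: $-269338$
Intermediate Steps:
$s{\left(A,b \right)} = 48 A$ ($s{\left(A,b \right)} = \left(89 - 41\right) A = 48 A$)
$-308122 + s{\left(808,80 \right)} = -308122 + 48 \cdot 808 = -308122 + 38784 = -269338$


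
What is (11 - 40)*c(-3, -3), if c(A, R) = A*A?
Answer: -261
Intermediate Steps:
c(A, R) = A²
(11 - 40)*c(-3, -3) = (11 - 40)*(-3)² = -29*9 = -261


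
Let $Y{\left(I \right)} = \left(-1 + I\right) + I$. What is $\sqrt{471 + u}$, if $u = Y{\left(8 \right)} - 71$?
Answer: $\sqrt{415} \approx 20.372$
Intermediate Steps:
$Y{\left(I \right)} = -1 + 2 I$
$u = -56$ ($u = \left(-1 + 2 \cdot 8\right) - 71 = \left(-1 + 16\right) + \left(-85 + 14\right) = 15 - 71 = -56$)
$\sqrt{471 + u} = \sqrt{471 - 56} = \sqrt{415}$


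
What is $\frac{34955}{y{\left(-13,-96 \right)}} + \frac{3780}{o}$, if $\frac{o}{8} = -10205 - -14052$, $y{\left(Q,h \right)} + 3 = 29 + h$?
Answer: $- \frac{13443881}{26929} \approx -499.23$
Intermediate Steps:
$y{\left(Q,h \right)} = 26 + h$ ($y{\left(Q,h \right)} = -3 + \left(29 + h\right) = 26 + h$)
$o = 30776$ ($o = 8 \left(-10205 - -14052\right) = 8 \left(-10205 + 14052\right) = 8 \cdot 3847 = 30776$)
$\frac{34955}{y{\left(-13,-96 \right)}} + \frac{3780}{o} = \frac{34955}{26 - 96} + \frac{3780}{30776} = \frac{34955}{-70} + 3780 \cdot \frac{1}{30776} = 34955 \left(- \frac{1}{70}\right) + \frac{945}{7694} = - \frac{6991}{14} + \frac{945}{7694} = - \frac{13443881}{26929}$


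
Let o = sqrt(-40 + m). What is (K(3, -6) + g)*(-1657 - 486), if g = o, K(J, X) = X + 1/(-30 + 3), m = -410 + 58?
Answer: 349309/27 - 30002*I*sqrt(2) ≈ 12937.0 - 42429.0*I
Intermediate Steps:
m = -352
K(J, X) = -1/27 + X (K(J, X) = X + 1/(-27) = X - 1/27 = -1/27 + X)
o = 14*I*sqrt(2) (o = sqrt(-40 - 352) = sqrt(-392) = 14*I*sqrt(2) ≈ 19.799*I)
g = 14*I*sqrt(2) ≈ 19.799*I
(K(3, -6) + g)*(-1657 - 486) = ((-1/27 - 6) + 14*I*sqrt(2))*(-1657 - 486) = (-163/27 + 14*I*sqrt(2))*(-2143) = 349309/27 - 30002*I*sqrt(2)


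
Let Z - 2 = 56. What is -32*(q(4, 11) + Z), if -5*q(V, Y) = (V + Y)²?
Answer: -416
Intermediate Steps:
q(V, Y) = -(V + Y)²/5
Z = 58 (Z = 2 + 56 = 58)
-32*(q(4, 11) + Z) = -32*(-(4 + 11)²/5 + 58) = -32*(-⅕*15² + 58) = -32*(-⅕*225 + 58) = -32*(-45 + 58) = -32*13 = -416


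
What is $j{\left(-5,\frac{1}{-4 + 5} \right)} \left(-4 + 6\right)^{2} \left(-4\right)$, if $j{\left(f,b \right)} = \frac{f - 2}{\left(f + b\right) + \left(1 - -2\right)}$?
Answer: $-112$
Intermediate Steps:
$j{\left(f,b \right)} = \frac{-2 + f}{3 + b + f}$ ($j{\left(f,b \right)} = \frac{-2 + f}{\left(b + f\right) + \left(1 + 2\right)} = \frac{-2 + f}{\left(b + f\right) + 3} = \frac{-2 + f}{3 + b + f}$)
$j{\left(-5,\frac{1}{-4 + 5} \right)} \left(-4 + 6\right)^{2} \left(-4\right) = \frac{-2 - 5}{3 + \frac{1}{-4 + 5} - 5} \left(-4 + 6\right)^{2} \left(-4\right) = \frac{1}{3 + 1^{-1} - 5} \left(-7\right) 2^{2} \left(-4\right) = \frac{1}{3 + 1 - 5} \left(-7\right) 4 \left(-4\right) = \frac{1}{-1} \left(-7\right) 4 \left(-4\right) = \left(-1\right) \left(-7\right) 4 \left(-4\right) = 7 \cdot 4 \left(-4\right) = 28 \left(-4\right) = -112$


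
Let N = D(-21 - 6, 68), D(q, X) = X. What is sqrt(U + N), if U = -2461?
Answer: I*sqrt(2393) ≈ 48.918*I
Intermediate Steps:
N = 68
sqrt(U + N) = sqrt(-2461 + 68) = sqrt(-2393) = I*sqrt(2393)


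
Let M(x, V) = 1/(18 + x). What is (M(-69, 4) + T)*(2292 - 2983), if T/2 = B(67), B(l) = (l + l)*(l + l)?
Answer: -1265574101/51 ≈ -2.4815e+7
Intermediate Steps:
B(l) = 4*l² (B(l) = (2*l)*(2*l) = 4*l²)
T = 35912 (T = 2*(4*67²) = 2*(4*4489) = 2*17956 = 35912)
(M(-69, 4) + T)*(2292 - 2983) = (1/(18 - 69) + 35912)*(2292 - 2983) = (1/(-51) + 35912)*(-691) = (-1/51 + 35912)*(-691) = (1831511/51)*(-691) = -1265574101/51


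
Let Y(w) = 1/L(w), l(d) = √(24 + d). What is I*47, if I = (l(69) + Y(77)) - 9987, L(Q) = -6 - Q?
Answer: -38959334/83 + 47*√93 ≈ -4.6894e+5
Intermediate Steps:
Y(w) = 1/(-6 - w)
I = -828922/83 + √93 (I = (√(24 + 69) - 1/(6 + 77)) - 9987 = (√93 - 1/83) - 9987 = (-1/83 + √93) - 9987 = -828922/83 + √93 ≈ -9977.4)
I*47 = (-828922/83 + √93)*47 = -38959334/83 + 47*√93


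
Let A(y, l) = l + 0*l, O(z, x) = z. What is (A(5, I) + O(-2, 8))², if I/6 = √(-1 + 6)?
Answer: 184 - 24*√5 ≈ 130.33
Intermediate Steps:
I = 6*√5 (I = 6*√(-1 + 6) = 6*√5 ≈ 13.416)
A(y, l) = l (A(y, l) = l + 0 = l)
(A(5, I) + O(-2, 8))² = (6*√5 - 2)² = (-2 + 6*√5)²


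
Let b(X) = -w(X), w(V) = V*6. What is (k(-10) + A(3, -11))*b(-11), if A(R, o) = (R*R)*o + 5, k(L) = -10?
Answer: -6864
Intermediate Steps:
w(V) = 6*V
A(R, o) = 5 + o*R² (A(R, o) = R²*o + 5 = o*R² + 5 = 5 + o*R²)
b(X) = -6*X
(k(-10) + A(3, -11))*b(-11) = (-10 + (5 - 11*3²))*(-6*(-11)) = (-10 + (5 - 11*9))*66 = (-10 + (5 - 99))*66 = (-10 - 94)*66 = -104*66 = -6864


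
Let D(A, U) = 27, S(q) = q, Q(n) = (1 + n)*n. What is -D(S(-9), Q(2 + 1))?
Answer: -27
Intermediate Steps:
Q(n) = n*(1 + n)
-D(S(-9), Q(2 + 1)) = -1*27 = -27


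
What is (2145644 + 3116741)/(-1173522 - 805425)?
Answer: -5262385/1978947 ≈ -2.6592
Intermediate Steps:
(2145644 + 3116741)/(-1173522 - 805425) = 5262385/(-1978947) = 5262385*(-1/1978947) = -5262385/1978947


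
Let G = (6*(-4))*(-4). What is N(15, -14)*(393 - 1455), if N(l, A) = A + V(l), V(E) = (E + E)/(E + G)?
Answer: 539496/37 ≈ 14581.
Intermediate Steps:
G = 96 (G = -24*(-4) = 96)
V(E) = 2*E/(96 + E) (V(E) = (E + E)/(E + 96) = (2*E)/(96 + E) = 2*E/(96 + E))
N(l, A) = A + 2*l/(96 + l)
N(15, -14)*(393 - 1455) = ((2*15 - 14*(96 + 15))/(96 + 15))*(393 - 1455) = ((30 - 14*111)/111)*(-1062) = ((30 - 1554)/111)*(-1062) = ((1/111)*(-1524))*(-1062) = -508/37*(-1062) = 539496/37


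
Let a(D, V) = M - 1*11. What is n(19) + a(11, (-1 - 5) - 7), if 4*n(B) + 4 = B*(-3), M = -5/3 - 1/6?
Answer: -337/12 ≈ -28.083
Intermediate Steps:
M = -11/6 (M = -5*1/3 - 1*1/6 = -5/3 - 1/6 = -11/6 ≈ -1.8333)
n(B) = -1 - 3*B/4 (n(B) = -1 + (B*(-3))/4 = -1 + (-3*B)/4 = -1 - 3*B/4)
a(D, V) = -77/6 (a(D, V) = -11/6 - 1*11 = -11/6 - 11 = -77/6)
n(19) + a(11, (-1 - 5) - 7) = (-1 - 3/4*19) - 77/6 = (-1 - 57/4) - 77/6 = -61/4 - 77/6 = -337/12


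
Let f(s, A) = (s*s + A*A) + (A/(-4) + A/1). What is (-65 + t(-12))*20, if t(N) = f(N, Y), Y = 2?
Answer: 1690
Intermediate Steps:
f(s, A) = A² + s² + 3*A/4 (f(s, A) = (s² + A²) + (A*(-¼) + A*1) = (A² + s²) + (-A/4 + A) = (A² + s²) + 3*A/4 = A² + s² + 3*A/4)
t(N) = 11/2 + N² (t(N) = 2² + N² + (¾)*2 = 4 + N² + 3/2 = 11/2 + N²)
(-65 + t(-12))*20 = (-65 + (11/2 + (-12)²))*20 = (-65 + (11/2 + 144))*20 = (-65 + 299/2)*20 = (169/2)*20 = 1690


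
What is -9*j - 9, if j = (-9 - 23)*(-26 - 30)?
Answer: -16137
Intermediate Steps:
j = 1792 (j = -32*(-56) = 1792)
-9*j - 9 = -9*1792 - 9 = -16128 - 9 = -16137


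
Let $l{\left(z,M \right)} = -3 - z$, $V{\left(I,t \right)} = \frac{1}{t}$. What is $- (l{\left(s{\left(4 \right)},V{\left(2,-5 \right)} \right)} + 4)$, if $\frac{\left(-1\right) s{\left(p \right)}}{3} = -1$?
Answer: $2$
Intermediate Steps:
$s{\left(p \right)} = 3$ ($s{\left(p \right)} = \left(-3\right) \left(-1\right) = 3$)
$- (l{\left(s{\left(4 \right)},V{\left(2,-5 \right)} \right)} + 4) = - (\left(-3 - 3\right) + 4) = - (-6 + 4) = \left(-1\right) \left(-2\right) = 2$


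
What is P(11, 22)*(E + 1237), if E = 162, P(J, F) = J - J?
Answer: 0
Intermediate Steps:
P(J, F) = 0
P(11, 22)*(E + 1237) = 0*(162 + 1237) = 0*1399 = 0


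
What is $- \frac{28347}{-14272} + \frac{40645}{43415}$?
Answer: $\frac{362154089}{123923776} \approx 2.9224$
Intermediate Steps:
$- \frac{28347}{-14272} + \frac{40645}{43415} = \left(-28347\right) \left(- \frac{1}{14272}\right) + 40645 \cdot \frac{1}{43415} = \frac{28347}{14272} + \frac{8129}{8683} = \frac{362154089}{123923776}$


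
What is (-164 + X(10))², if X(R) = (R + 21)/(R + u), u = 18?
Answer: 20802721/784 ≈ 26534.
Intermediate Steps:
X(R) = (21 + R)/(18 + R) (X(R) = (R + 21)/(R + 18) = (21 + R)/(18 + R))
(-164 + X(10))² = (-164 + (21 + 10)/(18 + 10))² = (-164 + 31/28)² = (-4561/28)² = 20802721/784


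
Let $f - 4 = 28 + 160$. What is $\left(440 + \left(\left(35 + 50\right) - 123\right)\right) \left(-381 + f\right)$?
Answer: $-75978$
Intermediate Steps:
$f = 192$ ($f = 4 + \left(28 + 160\right) = 4 + 188 = 192$)
$\left(440 + \left(\left(35 + 50\right) - 123\right)\right) \left(-381 + f\right) = \left(440 + \left(\left(35 + 50\right) - 123\right)\right) \left(-381 + 192\right) = \left(440 + \left(85 - 123\right)\right) \left(-189\right) = \left(440 - 38\right) \left(-189\right) = 402 \left(-189\right) = -75978$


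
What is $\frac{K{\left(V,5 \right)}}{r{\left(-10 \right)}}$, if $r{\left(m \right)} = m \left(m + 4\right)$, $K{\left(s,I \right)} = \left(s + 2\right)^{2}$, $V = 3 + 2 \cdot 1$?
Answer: $\frac{49}{60} \approx 0.81667$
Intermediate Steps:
$V = 5$ ($V = 3 + 2 = 5$)
$K{\left(s,I \right)} = \left(2 + s\right)^{2}$
$r{\left(m \right)} = m \left(4 + m\right)$
$\frac{K{\left(V,5 \right)}}{r{\left(-10 \right)}} = \frac{\left(2 + 5\right)^{2}}{\left(-10\right) \left(4 - 10\right)} = \frac{7^{2}}{\left(-10\right) \left(-6\right)} = \frac{49}{60}$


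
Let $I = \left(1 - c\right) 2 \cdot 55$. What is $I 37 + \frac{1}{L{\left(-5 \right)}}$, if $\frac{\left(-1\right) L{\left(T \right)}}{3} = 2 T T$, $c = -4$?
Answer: $\frac{3052499}{150} \approx 20350.0$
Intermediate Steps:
$L{\left(T \right)} = - 6 T^{2}$ ($L{\left(T \right)} = - 3 \cdot 2 T T = - 3 \cdot 2 T^{2} = - 6 T^{2}$)
$I = 550$ ($I = \left(1 - -4\right) 2 \cdot 55 = \left(1 + 4\right) 2 \cdot 55 = 5 \cdot 2 \cdot 55 = 10 \cdot 55 = 550$)
$I 37 + \frac{1}{L{\left(-5 \right)}} = 550 \cdot 37 + \frac{1}{\left(-6\right) \left(-5\right)^{2}} = 20350 + \frac{1}{\left(-6\right) 25} = 20350 + \frac{1}{-150} = 20350 - \frac{1}{150} = \frac{3052499}{150}$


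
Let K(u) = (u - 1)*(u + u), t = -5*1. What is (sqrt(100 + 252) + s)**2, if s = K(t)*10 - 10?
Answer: 348452 + 4720*sqrt(22) ≈ 3.7059e+5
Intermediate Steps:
t = -5
K(u) = 2*u*(-1 + u) (K(u) = (-1 + u)*(2*u) = 2*u*(-1 + u))
s = 590 (s = (2*(-5)*(-1 - 5))*10 - 10 = (2*(-5)*(-6))*10 - 10 = 60*10 - 10 = 600 - 10 = 590)
(sqrt(100 + 252) + s)**2 = (sqrt(100 + 252) + 590)**2 = (sqrt(352) + 590)**2 = (4*sqrt(22) + 590)**2 = (590 + 4*sqrt(22))**2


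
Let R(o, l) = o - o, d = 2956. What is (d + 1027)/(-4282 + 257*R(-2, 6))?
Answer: -3983/4282 ≈ -0.93017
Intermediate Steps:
R(o, l) = 0
(d + 1027)/(-4282 + 257*R(-2, 6)) = (2956 + 1027)/(-4282 + 257*0) = 3983/(-4282 + 0) = 3983/(-4282) = 3983*(-1/4282) = -3983/4282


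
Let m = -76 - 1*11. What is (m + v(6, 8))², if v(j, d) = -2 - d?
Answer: 9409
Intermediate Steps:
m = -87 (m = -76 - 11 = -87)
(m + v(6, 8))² = (-87 + (-2 - 1*8))² = (-87 + (-2 - 8))² = (-87 - 10)² = (-97)² = 9409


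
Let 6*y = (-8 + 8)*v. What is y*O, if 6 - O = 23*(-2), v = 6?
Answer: 0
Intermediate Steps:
O = 52 (O = 6 - 23*(-2) = 6 - 1*(-46) = 6 + 46 = 52)
y = 0 (y = ((-8 + 8)*6)/6 = (0*6)/6 = (⅙)*0 = 0)
y*O = 0*52 = 0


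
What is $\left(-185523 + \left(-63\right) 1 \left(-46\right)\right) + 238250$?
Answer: $55625$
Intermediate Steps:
$\left(-185523 + \left(-63\right) 1 \left(-46\right)\right) + 238250 = \left(-185523 - -2898\right) + 238250 = \left(-185523 + 2898\right) + 238250 = -182625 + 238250 = 55625$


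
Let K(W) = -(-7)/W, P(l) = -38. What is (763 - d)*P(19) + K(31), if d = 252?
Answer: -601951/31 ≈ -19418.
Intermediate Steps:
K(W) = 7/W
(763 - d)*P(19) + K(31) = (763 - 1*252)*(-38) + 7/31 = (763 - 252)*(-38) + 7*(1/31) = 511*(-38) + 7/31 = -19418 + 7/31 = -601951/31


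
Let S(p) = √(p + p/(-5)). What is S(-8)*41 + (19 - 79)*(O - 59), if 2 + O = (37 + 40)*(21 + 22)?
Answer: -195000 + 164*I*√10/5 ≈ -1.95e+5 + 103.72*I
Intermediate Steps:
O = 3309 (O = -2 + (37 + 40)*(21 + 22) = -2 + 77*43 = -2 + 3311 = 3309)
S(p) = 2*√5*√p/5 (S(p) = √(p + p*(-⅕)) = √(p - p/5) = √(4*p/5) = 2*√5*√p/5)
S(-8)*41 + (19 - 79)*(O - 59) = (2*√5*√(-8)/5)*41 + (19 - 79)*(3309 - 59) = (2*√5*(2*I*√2)/5)*41 - 60*3250 = (4*I*√10/5)*41 - 195000 = 164*I*√10/5 - 195000 = -195000 + 164*I*√10/5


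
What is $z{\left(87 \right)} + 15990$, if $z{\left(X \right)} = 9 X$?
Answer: $16773$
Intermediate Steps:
$z{\left(87 \right)} + 15990 = 9 \cdot 87 + 15990 = 783 + 15990 = 16773$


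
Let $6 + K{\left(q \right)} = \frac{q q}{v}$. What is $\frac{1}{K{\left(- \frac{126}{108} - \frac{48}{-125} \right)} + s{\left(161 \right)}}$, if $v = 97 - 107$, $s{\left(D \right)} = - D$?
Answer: $- \frac{5625000}{939719569} \approx -0.0059858$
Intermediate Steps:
$v = -10$ ($v = 97 - 107 = -10$)
$K{\left(q \right)} = -6 - \frac{q^{2}}{10}$ ($K{\left(q \right)} = -6 + \frac{q q}{-10} = -6 + q^{2} \left(- \frac{1}{10}\right) = -6 - \frac{q^{2}}{10}$)
$\frac{1}{K{\left(- \frac{126}{108} - \frac{48}{-125} \right)} + s{\left(161 \right)}} = \frac{1}{\left(-6 - \frac{\left(- \frac{126}{108} - \frac{48}{-125}\right)^{2}}{10}\right) - 161} = \frac{1}{\left(-6 - \frac{\left(\left(-126\right) \frac{1}{108} - - \frac{48}{125}\right)^{2}}{10}\right) - 161} = \frac{1}{\left(-6 - \frac{\left(- \frac{7}{6} + \frac{48}{125}\right)^{2}}{10}\right) - 161} = \frac{1}{\left(-6 - \frac{\left(- \frac{587}{750}\right)^{2}}{10}\right) - 161} = \frac{1}{\left(-6 - \frac{344569}{5625000}\right) - 161} = \frac{1}{- \frac{34094569}{5625000} - 161} = \frac{1}{- \frac{939719569}{5625000}} = - \frac{5625000}{939719569}$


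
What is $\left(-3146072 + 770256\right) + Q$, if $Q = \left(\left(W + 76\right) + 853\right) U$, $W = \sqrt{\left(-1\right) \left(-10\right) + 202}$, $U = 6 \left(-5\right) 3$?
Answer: $-2459426 - 180 \sqrt{53} \approx -2.4607 \cdot 10^{6}$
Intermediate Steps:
$U = -90$ ($U = \left(-30\right) 3 = -90$)
$W = 2 \sqrt{53}$ ($W = \sqrt{10 + 202} = \sqrt{212} = 2 \sqrt{53} \approx 14.56$)
$Q = -83610 - 180 \sqrt{53}$ ($Q = \left(\left(2 \sqrt{53} + 76\right) + 853\right) \left(-90\right) = \left(\left(76 + 2 \sqrt{53}\right) + 853\right) \left(-90\right) = \left(929 + 2 \sqrt{53}\right) \left(-90\right) = -83610 - 180 \sqrt{53} \approx -84920.0$)
$\left(-3146072 + 770256\right) + Q = \left(-3146072 + 770256\right) - \left(83610 + 180 \sqrt{53}\right) = -2375816 - \left(83610 + 180 \sqrt{53}\right) = -2459426 - 180 \sqrt{53}$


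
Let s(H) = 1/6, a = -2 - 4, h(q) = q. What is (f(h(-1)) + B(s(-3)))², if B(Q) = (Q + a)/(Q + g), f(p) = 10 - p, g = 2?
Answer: 11664/169 ≈ 69.018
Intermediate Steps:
a = -6
s(H) = ⅙
B(Q) = (-6 + Q)/(2 + Q) (B(Q) = (Q - 6)/(Q + 2) = (-6 + Q)/(2 + Q))
(f(h(-1)) + B(s(-3)))² = ((10 - 1*(-1)) + (-6 + ⅙)/(2 + ⅙))² = ((10 + 1) - 35/6/(13/6))² = (11 + (6/13)*(-35/6))² = (11 - 35/13)² = (108/13)² = 11664/169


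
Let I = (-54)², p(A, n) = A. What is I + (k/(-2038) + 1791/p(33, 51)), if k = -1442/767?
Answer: 25536342560/8597303 ≈ 2970.3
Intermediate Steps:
k = -1442/767 (k = -1442*1/767 = -1442/767 ≈ -1.8801)
I = 2916
I + (k/(-2038) + 1791/p(33, 51)) = 2916 + (-1442/767/(-2038) + 1791/33) = 2916 + (-1442/767*(-1/2038) + 1791*(1/33)) = 2916 + (721/781573 + 597/11) = 2916 + 466607012/8597303 = 25536342560/8597303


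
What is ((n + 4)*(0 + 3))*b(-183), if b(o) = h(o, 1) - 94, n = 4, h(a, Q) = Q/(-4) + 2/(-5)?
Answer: -11358/5 ≈ -2271.6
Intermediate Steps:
h(a, Q) = -2/5 - Q/4 (h(a, Q) = Q*(-1/4) + 2*(-1/5) = -Q/4 - 2/5 = -2/5 - Q/4)
b(o) = -1893/20 (b(o) = (-2/5 - 1/4*1) - 94 = (-2/5 - 1/4) - 94 = -13/20 - 94 = -1893/20)
((n + 4)*(0 + 3))*b(-183) = ((4 + 4)*(0 + 3))*(-1893/20) = (8*3)*(-1893/20) = 24*(-1893/20) = -11358/5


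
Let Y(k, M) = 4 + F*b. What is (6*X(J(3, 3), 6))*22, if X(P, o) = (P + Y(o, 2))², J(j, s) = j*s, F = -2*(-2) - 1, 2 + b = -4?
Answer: 3300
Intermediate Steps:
b = -6 (b = -2 - 4 = -6)
F = 3 (F = 4 - 1 = 3)
Y(k, M) = -14 (Y(k, M) = 4 + 3*(-6) = 4 - 18 = -14)
X(P, o) = (-14 + P)² (X(P, o) = (P - 14)² = (-14 + P)²)
(6*X(J(3, 3), 6))*22 = (6*(-14 + 3*3)²)*22 = (6*(-14 + 9)²)*22 = (6*(-5)²)*22 = (6*25)*22 = 150*22 = 3300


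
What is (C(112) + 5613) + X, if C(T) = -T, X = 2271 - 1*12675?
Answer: -4903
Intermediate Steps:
X = -10404 (X = 2271 - 12675 = -10404)
(C(112) + 5613) + X = (-1*112 + 5613) - 10404 = (-112 + 5613) - 10404 = 5501 - 10404 = -4903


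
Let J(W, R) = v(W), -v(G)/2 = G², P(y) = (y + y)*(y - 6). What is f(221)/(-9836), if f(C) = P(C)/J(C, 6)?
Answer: 215/2173756 ≈ 9.8907e-5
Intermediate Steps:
P(y) = 2*y*(-6 + y) (P(y) = (2*y)*(-6 + y) = 2*y*(-6 + y))
v(G) = -2*G²
J(W, R) = -2*W²
f(C) = -(-6 + C)/C (f(C) = (2*C*(-6 + C))/((-2*C²)) = (2*C*(-6 + C))*(-1/(2*C²)) = -(-6 + C)/C)
f(221)/(-9836) = ((6 - 1*221)/221)/(-9836) = ((6 - 221)/221)*(-1/9836) = ((1/221)*(-215))*(-1/9836) = -215/221*(-1/9836) = 215/2173756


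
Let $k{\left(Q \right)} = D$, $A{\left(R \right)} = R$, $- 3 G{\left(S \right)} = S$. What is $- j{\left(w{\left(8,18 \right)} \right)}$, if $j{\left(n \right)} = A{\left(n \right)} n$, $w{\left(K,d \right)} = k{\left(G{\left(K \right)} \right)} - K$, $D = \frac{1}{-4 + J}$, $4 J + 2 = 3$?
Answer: $- \frac{15376}{225} \approx -68.338$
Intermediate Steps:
$J = \frac{1}{4}$ ($J = - \frac{1}{2} + \frac{1}{4} \cdot 3 = - \frac{1}{2} + \frac{3}{4} = \frac{1}{4} \approx 0.25$)
$G{\left(S \right)} = - \frac{S}{3}$
$D = - \frac{4}{15}$ ($D = \frac{1}{-4 + \frac{1}{4}} = \frac{1}{- \frac{15}{4}} = - \frac{4}{15} \approx -0.26667$)
$k{\left(Q \right)} = - \frac{4}{15}$
$w{\left(K,d \right)} = - \frac{4}{15} - K$
$j{\left(n \right)} = n^{2}$ ($j{\left(n \right)} = n n = n^{2}$)
$- j{\left(w{\left(8,18 \right)} \right)} = - \left(- \frac{4}{15} - 8\right)^{2} = - \left(- \frac{124}{15}\right)^{2} = \left(-1\right) \frac{15376}{225} = - \frac{15376}{225}$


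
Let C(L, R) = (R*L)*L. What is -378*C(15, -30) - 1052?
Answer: 2550448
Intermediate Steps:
C(L, R) = R*L² (C(L, R) = (L*R)*L = R*L²)
-378*C(15, -30) - 1052 = -(-11340)*15² - 1052 = -(-11340)*225 - 1052 = -378*(-6750) - 1052 = 2551500 - 1052 = 2550448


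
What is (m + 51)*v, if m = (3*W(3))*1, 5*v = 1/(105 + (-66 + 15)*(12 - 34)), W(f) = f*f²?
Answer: 44/2045 ≈ 0.021516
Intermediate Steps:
W(f) = f³
v = 1/6135 (v = 1/(5*(105 + (-66 + 15)*(12 - 34))) = 1/(5*(105 - 51*(-22))) = 1/(5*(105 + 1122)) = (⅕)/1227 = (⅕)*(1/1227) = 1/6135 ≈ 0.00016300)
m = 81 (m = (3*3³)*1 = (3*27)*1 = 81*1 = 81)
(m + 51)*v = (81 + 51)*(1/6135) = 132*(1/6135) = 44/2045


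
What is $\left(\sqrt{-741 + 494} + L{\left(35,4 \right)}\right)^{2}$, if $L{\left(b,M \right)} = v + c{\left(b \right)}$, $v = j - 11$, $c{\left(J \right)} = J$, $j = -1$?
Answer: $\left(23 + i \sqrt{247}\right)^{2} \approx 282.0 + 722.95 i$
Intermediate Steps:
$v = -12$ ($v = -1 - 11 = -12$)
$L{\left(b,M \right)} = -12 + b$
$\left(\sqrt{-741 + 494} + L{\left(35,4 \right)}\right)^{2} = \left(\sqrt{-741 + 494} + \left(-12 + 35\right)\right)^{2} = \left(\sqrt{-247} + 23\right)^{2} = \left(i \sqrt{247} + 23\right)^{2} = \left(23 + i \sqrt{247}\right)^{2}$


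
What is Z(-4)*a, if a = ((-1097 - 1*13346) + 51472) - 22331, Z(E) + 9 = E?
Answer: -191074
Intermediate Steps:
Z(E) = -9 + E
a = 14698 (a = ((-1097 - 13346) + 51472) - 22331 = (-14443 + 51472) - 22331 = 37029 - 22331 = 14698)
Z(-4)*a = (-9 - 4)*14698 = -13*14698 = -191074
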